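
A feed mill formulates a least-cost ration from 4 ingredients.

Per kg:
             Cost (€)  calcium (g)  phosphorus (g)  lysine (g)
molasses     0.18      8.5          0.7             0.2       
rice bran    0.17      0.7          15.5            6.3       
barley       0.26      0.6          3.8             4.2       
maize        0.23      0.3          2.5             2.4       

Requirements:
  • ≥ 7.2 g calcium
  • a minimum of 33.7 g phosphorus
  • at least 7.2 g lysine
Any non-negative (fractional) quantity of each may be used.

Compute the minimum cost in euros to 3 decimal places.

Let x1 = kg of molasses, x2 = kg of rice bran, x3 = kg of barley, x4 = kg of maize.
min 0.18x1 + 0.17x2 + 0.26x3 + 0.23x4 with:
  8.5x1 + 0.7x2 + 0.6x3 + 0.3x4 ≥ 7.2   (calcium)
  0.7x1 + 15.5x2 + 3.8x3 + 2.5x4 ≥ 33.7   (phosphorus)
  0.2x1 + 6.3x2 + 4.2x3 + 2.4x4 ≥ 7.2   (lysine)
  x1, x2, x3, x4 ≥ 0.
At the optimum only molasses, rice bran are positive (barley, maize = 0). There the calcium and phosphorus constraints are tight.
Solving gives x1 = 0.6705, x2 = 2.144.
Hence cost = 0.18·0.6705 + 0.17·2.144 = €0.48517.

€0.485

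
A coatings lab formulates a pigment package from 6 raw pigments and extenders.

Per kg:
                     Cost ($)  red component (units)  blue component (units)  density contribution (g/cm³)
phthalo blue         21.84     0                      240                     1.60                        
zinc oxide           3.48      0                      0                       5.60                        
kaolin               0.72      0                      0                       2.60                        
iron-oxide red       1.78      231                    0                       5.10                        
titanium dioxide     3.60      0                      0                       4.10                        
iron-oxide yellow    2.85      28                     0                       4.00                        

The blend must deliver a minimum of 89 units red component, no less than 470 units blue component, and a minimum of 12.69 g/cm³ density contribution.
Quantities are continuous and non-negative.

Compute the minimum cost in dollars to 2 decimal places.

Let x1 = kg of phthalo blue, x2 = kg of zinc oxide, x3 = kg of kaolin, x4 = kg of iron-oxide red, x5 = kg of titanium dioxide, x6 = kg of iron-oxide yellow.
Minimise 21.84x1 + 3.48x2 + 0.72x3 + 1.78x4 + 3.6x5 + 2.85x6 subject to:
  231x4 + 28x6 ≥ 89   (red component)
  240x1 ≥ 470   (blue component)
  1.6x1 + 5.6x2 + 2.6x3 + 5.1x4 + 4.1x5 + 4x6 ≥ 12.69   (density contribution)
  x1, x2, x3, x4, x5, x6 ≥ 0.
The minimum-cost mix takes nothing from zinc oxide, titanium dioxide, iron-oxide yellow — only phthalo blue, kaolin, iron-oxide red. There the red component, blue component, density contribution constraints are tight.
So phthalo blue = 1.9583 kg, kaolin = 2.9199 kg, iron-oxide red = 0.38528 kg.
Hence cost = 21.84·1.9583 + 0.72·2.9199 + 1.78·0.38528 = $45.5574.

$45.56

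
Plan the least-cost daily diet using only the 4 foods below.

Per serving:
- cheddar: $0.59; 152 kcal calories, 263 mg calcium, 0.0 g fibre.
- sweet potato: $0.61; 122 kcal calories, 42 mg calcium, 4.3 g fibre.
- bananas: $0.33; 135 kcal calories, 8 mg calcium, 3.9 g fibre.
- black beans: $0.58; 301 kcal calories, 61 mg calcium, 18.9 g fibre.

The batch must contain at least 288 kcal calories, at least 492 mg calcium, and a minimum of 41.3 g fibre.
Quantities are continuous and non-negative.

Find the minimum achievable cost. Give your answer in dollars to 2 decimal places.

$2.07

Let x1 = servings of cheddar, x2 = servings of sweet potato, x3 = servings of bananas, x4 = servings of black beans.
Minimize 0.59x1 + 0.61x2 + 0.33x3 + 0.58x4 with:
  152x1 + 122x2 + 135x3 + 301x4 ≥ 288   (calories)
  263x1 + 42x2 + 8x3 + 61x4 ≥ 492   (calcium)
  4.3x2 + 3.9x3 + 18.9x4 ≥ 41.3   (fibre)
  x1, x2, x3, x4 ≥ 0.
The minimum-cost mix takes nothing from sweet potato, bananas — only cheddar, black beans. Binding constraints: calcium and fibre.
Optimal quantities: cheddar = 1.364 servings, black beans = 2.185 servings.
Cost = 0.59·1.364 + 0.58·2.185 = 2.0721.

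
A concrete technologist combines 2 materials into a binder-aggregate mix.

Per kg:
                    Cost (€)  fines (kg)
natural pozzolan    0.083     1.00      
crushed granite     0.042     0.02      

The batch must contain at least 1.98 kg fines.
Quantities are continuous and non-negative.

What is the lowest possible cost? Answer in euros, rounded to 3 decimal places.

This is a linear program. Let x1 = kg of natural pozzolan, x2 = kg of crushed granite.
Minimize 0.083x1 + 0.042x2 with:
  1x1 + 0.02x2 ≥ 1.98   (fines)
  x1, x2 ≥ 0.
The optimal basis is {natural pozzolan}; crushed granite drops out. The fines requirement is met with equality.
So natural pozzolan = 1.98 kg.
Total cost: 0.083·1.98 = 0.16434.

€0.164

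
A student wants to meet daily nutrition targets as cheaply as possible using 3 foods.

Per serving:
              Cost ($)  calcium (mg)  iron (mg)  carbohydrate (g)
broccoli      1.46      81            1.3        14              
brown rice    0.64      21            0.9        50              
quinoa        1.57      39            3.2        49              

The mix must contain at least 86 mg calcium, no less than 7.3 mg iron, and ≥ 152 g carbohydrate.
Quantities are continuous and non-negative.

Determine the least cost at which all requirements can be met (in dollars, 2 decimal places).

Set it up as a linear program. Let x1 = servings of broccoli, x2 = servings of brown rice, x3 = servings of quinoa.
min 1.46x1 + 0.64x2 + 1.57x3 with:
  81x1 + 21x2 + 39x3 ≥ 86   (calcium)
  1.3x1 + 0.9x2 + 3.2x3 ≥ 7.3   (iron)
  14x1 + 50x2 + 49x3 ≥ 152   (carbohydrate)
  x1, x2, x3 ≥ 0.
The optimal basis is {brown rice, quinoa}; broccoli drops out. The iron and carbohydrate requirements are met with equality.
Optimal quantities: brown rice = 1.11 servings, quinoa = 1.969 servings.
Cost = 0.64·1.11 + 1.57·1.969 = 3.8017.

$3.80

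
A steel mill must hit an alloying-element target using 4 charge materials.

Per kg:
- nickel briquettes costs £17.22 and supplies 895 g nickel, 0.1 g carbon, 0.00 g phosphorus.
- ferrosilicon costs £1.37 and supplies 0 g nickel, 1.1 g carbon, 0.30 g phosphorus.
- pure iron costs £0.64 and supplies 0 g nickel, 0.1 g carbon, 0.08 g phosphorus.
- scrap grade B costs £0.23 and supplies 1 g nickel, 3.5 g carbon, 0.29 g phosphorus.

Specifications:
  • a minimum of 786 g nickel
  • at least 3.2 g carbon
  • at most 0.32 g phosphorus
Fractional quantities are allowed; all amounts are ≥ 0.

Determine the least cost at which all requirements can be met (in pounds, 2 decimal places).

Set it up as a linear program. Let x1 = kg of nickel briquettes, x2 = kg of ferrosilicon, x3 = kg of pure iron, x4 = kg of scrap grade B.
Minimise 17.22x1 + 1.37x2 + 0.64x3 + 0.23x4 with:
  895x1 + 1x4 ≥ 786   (nickel)
  0.1x1 + 1.1x2 + 0.1x3 + 3.5x4 ≥ 3.2   (carbon)
  0.3x2 + 0.08x3 + 0.29x4 ≤ 0.32   (phosphorus)
  x1, x2, x3, x4 ≥ 0.
The minimum-cost mix takes nothing from ferrosilicon, pure iron — only nickel briquettes, scrap grade B. Binding constraints: nickel and carbon.
So nickel briquettes = 0.8772 kg, scrap grade B = 0.8892 kg.
Total cost: 17.22·0.8772 + 0.23·0.8892 = 15.3099.

£15.31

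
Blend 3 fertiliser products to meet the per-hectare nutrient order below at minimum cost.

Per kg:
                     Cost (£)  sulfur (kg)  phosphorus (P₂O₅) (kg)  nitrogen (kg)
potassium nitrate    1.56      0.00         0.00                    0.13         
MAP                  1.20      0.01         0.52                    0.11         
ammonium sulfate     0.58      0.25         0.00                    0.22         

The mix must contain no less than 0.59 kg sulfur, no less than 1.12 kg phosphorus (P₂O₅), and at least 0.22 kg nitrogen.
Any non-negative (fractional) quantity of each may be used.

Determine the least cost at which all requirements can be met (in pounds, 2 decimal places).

£3.90

Let x1 = kg of potassium nitrate, x2 = kg of MAP, x3 = kg of ammonium sulfate.
Minimize 1.56x1 + 1.2x2 + 0.58x3 s.t.:
  0.01x2 + 0.25x3 ≥ 0.59   (sulfur)
  0.52x2 ≥ 1.12   (phosphorus (P₂O₅))
  0.13x1 + 0.11x2 + 0.22x3 ≥ 0.22   (nitrogen)
  x1, x2, x3 ≥ 0.
At the optimum only MAP, ammonium sulfate are positive (potassium nitrate = 0). The sulfur and phosphorus (P₂O₅) requirements are met with equality.
That vertex is x2 = 2.154, x3 = 2.274.
Objective = 1.2·2.154 + 0.58·2.274 = 3.9037.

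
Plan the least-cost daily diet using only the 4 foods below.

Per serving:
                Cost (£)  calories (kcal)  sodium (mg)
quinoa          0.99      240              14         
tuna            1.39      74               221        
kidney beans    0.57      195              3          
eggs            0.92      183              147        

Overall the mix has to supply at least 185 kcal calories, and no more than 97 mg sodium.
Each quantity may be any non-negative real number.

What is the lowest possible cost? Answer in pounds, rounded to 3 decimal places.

£0.541

Treat it as an LP. Let x1 = servings of quinoa, x2 = servings of tuna, x3 = servings of kidney beans, x4 = servings of eggs.
Minimise 0.99x1 + 1.39x2 + 0.57x3 + 0.92x4 subject to:
  240x1 + 74x2 + 195x3 + 183x4 ≥ 185   (calories)
  14x1 + 221x2 + 3x3 + 147x4 ≤ 97   (sodium)
  x1, x2, x3, x4 ≥ 0.
The minimum-cost mix takes nothing from quinoa, tuna, eggs — only kidney beans. There the calories constraint is tight.
Solving gives x3 = 0.9487.
Cost = 0.57·0.9487 = 0.54076.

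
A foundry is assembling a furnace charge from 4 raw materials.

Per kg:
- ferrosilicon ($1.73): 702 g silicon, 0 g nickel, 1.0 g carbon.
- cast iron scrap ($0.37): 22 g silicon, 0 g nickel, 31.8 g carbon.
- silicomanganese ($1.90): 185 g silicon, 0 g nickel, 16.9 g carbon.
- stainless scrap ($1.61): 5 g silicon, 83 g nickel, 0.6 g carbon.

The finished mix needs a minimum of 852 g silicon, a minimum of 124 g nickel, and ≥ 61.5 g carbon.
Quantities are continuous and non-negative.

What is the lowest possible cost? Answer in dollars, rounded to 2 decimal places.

$5.08

Let x1 = kg of ferrosilicon, x2 = kg of cast iron scrap, x3 = kg of silicomanganese, x4 = kg of stainless scrap.
min 1.73x1 + 0.37x2 + 1.9x3 + 1.61x4 with:
  702x1 + 22x2 + 185x3 + 5x4 ≥ 852   (silicon)
  83x4 ≥ 124   (nickel)
  1x1 + 31.8x2 + 16.9x3 + 0.6x4 ≥ 61.5   (carbon)
  x1, x2, x3, x4 ≥ 0.
The minimum-cost mix takes nothing from silicomanganese — only ferrosilicon, cast iron scrap, stainless scrap. The silicon, nickel, carbon requirements are met with equality.
Solving gives x1 = 1.144, x2 = 1.87, x4 = 1.494.
Cost = 1.73·1.144 + 0.37·1.87 + 1.61·1.494 = 5.0764.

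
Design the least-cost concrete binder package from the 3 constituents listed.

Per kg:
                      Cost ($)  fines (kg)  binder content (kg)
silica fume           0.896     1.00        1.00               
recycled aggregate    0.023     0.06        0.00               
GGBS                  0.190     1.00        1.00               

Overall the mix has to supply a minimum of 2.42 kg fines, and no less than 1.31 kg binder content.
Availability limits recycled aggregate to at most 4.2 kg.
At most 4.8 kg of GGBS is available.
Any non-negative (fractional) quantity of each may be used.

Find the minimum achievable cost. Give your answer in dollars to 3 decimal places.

$0.460

Let x1 = kg of silica fume, x2 = kg of recycled aggregate, x3 = kg of GGBS.
min 0.896x1 + 0.023x2 + 0.19x3 with:
  1x1 + 0.06x2 + 1x3 ≥ 2.42   (fines)
  1x1 + 1x3 ≥ 1.31   (binder content)
  x2 ≤ 4.2
  x3 ≤ 4.8
  x1, x2, x3 ≥ 0.
The optimal basis is {GGBS}; silica fume, recycled aggregate drop out. Binding constraint: fines.
Optimal quantities: GGBS = 2.42 kg.
Cost = 0.19·2.42 = 0.45980.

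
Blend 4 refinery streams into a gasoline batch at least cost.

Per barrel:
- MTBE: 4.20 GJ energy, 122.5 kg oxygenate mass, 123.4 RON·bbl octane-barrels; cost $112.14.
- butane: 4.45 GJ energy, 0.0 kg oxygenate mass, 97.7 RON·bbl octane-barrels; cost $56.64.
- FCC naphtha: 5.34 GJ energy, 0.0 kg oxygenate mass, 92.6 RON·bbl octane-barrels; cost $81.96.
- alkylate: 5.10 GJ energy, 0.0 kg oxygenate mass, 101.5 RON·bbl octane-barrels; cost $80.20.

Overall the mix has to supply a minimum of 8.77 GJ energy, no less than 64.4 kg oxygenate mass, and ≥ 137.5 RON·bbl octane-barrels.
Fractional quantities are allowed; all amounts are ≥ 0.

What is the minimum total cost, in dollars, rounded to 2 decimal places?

Set it up as a linear program. Let x1 = barrels of MTBE, x2 = barrels of butane, x3 = barrels of FCC naphtha, x4 = barrels of alkylate.
Minimise 112.14x1 + 56.64x2 + 81.96x3 + 80.2x4 s.t.:
  4.2x1 + 4.45x2 + 5.34x3 + 5.1x4 ≥ 8.77   (energy)
  122.5x1 ≥ 64.4   (oxygenate mass)
  123.4x1 + 97.7x2 + 92.6x3 + 101.5x4 ≥ 137.5   (octane-barrels)
  x1, x2, x3, x4 ≥ 0.
The cheapest feasible vertex uses only MTBE, butane; FCC naphtha, alkylate are not used. Binding constraints: energy and oxygenate mass.
Solving gives x1 = 0.525714, x2 = 1.47461.
Cost = 112.14·0.525714 + 56.64·1.47461 = 142.4755.

$142.48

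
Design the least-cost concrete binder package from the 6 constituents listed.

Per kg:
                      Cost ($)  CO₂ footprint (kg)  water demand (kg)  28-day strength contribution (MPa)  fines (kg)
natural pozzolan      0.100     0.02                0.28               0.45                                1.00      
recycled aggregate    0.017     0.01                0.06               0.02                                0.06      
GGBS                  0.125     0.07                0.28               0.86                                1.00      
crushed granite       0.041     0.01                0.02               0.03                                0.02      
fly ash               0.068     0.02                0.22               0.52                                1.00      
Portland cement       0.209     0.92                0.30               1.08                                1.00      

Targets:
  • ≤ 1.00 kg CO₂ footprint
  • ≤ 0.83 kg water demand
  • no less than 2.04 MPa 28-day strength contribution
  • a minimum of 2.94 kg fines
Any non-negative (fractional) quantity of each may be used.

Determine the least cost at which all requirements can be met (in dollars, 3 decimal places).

$0.272

Let x1 = kg of natural pozzolan, x2 = kg of recycled aggregate, x3 = kg of GGBS, x4 = kg of crushed granite, x5 = kg of fly ash, x6 = kg of Portland cement.
min 0.1x1 + 0.017x2 + 0.125x3 + 0.041x4 + 0.068x5 + 0.209x6 s.t.:
  0.02x1 + 0.01x2 + 0.07x3 + 0.01x4 + 0.02x5 + 0.92x6 ≤ 1   (CO₂ footprint)
  0.28x1 + 0.06x2 + 0.28x3 + 0.02x4 + 0.22x5 + 0.3x6 ≤ 0.83   (water demand)
  0.45x1 + 0.02x2 + 0.86x3 + 0.03x4 + 0.52x5 + 1.08x6 ≥ 2.04   (28-day strength contribution)
  1x1 + 0.06x2 + 1x3 + 0.02x4 + 1x5 + 1x6 ≥ 2.94   (fines)
  x1, x2, x3, x4, x5, x6 ≥ 0.
The minimum-cost mix takes nothing from natural pozzolan, recycled aggregate, crushed granite, Portland cement — only GGBS, fly ash. There the water demand and 28-day strength contribution constraints are tight.
So GGBS = 0.3945 kg, fly ash = 3.271 kg.
Hence cost = 0.125·0.3945 + 0.068·3.271 = $0.27174.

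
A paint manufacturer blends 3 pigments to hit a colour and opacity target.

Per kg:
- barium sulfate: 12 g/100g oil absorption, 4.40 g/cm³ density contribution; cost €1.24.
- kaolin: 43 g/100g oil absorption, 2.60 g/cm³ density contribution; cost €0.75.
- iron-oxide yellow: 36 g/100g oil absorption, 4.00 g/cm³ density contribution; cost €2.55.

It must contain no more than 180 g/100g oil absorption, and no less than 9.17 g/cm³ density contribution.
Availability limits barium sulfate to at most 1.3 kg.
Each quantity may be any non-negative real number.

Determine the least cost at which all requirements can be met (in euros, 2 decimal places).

Let x1 = kg of barium sulfate, x2 = kg of kaolin, x3 = kg of iron-oxide yellow.
Minimise 1.24x1 + 0.75x2 + 2.55x3 subject to:
  12x1 + 43x2 + 36x3 ≤ 180   (oil absorption)
  4.4x1 + 2.6x2 + 4x3 ≥ 9.17   (density contribution)
  x1 ≤ 1.3
  x1, x2, x3 ≥ 0.
At the optimum only barium sulfate, kaolin are positive (iron-oxide yellow = 0). The density contribution and the barium sulfate cap requirements are met with equality.
That vertex is x1 = 1.3, x2 = 1.327.
Cost = 1.24·1.3 + 0.75·1.327 = 2.6073.

€2.61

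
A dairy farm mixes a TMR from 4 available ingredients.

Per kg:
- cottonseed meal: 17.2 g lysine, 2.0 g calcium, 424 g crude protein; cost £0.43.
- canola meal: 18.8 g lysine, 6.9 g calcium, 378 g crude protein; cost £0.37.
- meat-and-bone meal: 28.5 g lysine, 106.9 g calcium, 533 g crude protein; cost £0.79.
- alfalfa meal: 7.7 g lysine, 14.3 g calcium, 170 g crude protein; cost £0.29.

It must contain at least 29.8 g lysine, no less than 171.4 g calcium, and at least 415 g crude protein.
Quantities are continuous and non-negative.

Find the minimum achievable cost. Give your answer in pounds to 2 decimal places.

£1.27

Set it up as a linear program. Let x1 = kg of cottonseed meal, x2 = kg of canola meal, x3 = kg of meat-and-bone meal, x4 = kg of alfalfa meal.
Minimise 0.43x1 + 0.37x2 + 0.79x3 + 0.29x4 with:
  17.2x1 + 18.8x2 + 28.5x3 + 7.7x4 ≥ 29.8   (lysine)
  2x1 + 6.9x2 + 106.9x3 + 14.3x4 ≥ 171.4   (calcium)
  424x1 + 378x2 + 533x3 + 170x4 ≥ 415   (crude protein)
  x1, x2, x3, x4 ≥ 0.
The optimal basis is {meat-and-bone meal}; cottonseed meal, canola meal, alfalfa meal drop out. There the calcium constraint is tight.
Optimal quantities: meat-and-bone meal = 1.603 kg.
Total cost: 0.79·1.603 = 1.2664.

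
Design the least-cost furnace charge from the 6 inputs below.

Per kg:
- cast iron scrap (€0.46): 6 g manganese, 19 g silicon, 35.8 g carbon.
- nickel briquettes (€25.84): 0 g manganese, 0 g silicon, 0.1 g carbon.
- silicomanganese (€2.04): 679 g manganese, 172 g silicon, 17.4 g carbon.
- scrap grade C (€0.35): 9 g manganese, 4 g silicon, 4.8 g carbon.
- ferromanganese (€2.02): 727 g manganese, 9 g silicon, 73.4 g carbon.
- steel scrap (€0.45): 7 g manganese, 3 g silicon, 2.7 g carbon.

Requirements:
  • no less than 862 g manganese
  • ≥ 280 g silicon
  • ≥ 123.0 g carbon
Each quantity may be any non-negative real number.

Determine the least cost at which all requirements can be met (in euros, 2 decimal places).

€3.98

Let x1 = kg of cast iron scrap, x2 = kg of nickel briquettes, x3 = kg of silicomanganese, x4 = kg of scrap grade C, x5 = kg of ferromanganese, x6 = kg of steel scrap.
Minimize 0.46x1 + 25.84x2 + 2.04x3 + 0.35x4 + 2.02x5 + 0.45x6 s.t.:
  6x1 + 679x3 + 9x4 + 727x5 + 7x6 ≥ 862   (manganese)
  19x1 + 172x3 + 4x4 + 9x5 + 3x6 ≥ 280   (silicon)
  35.8x1 + 0.1x2 + 17.4x3 + 4.8x4 + 73.4x5 + 2.7x6 ≥ 123   (carbon)
  x1, x2, x3, x4, x5, x6 ≥ 0.
The optimal basis is {cast iron scrap, silicomanganese}; nickel briquettes, scrap grade C, ferromanganese, steel scrap drop out. There the silicon and carbon constraints are tight.
Optimal quantities: cast iron scrap = 2.795 kg, silicomanganese = 1.319 kg.
Total cost: 0.46·2.795 + 2.04·1.319 = 3.9765.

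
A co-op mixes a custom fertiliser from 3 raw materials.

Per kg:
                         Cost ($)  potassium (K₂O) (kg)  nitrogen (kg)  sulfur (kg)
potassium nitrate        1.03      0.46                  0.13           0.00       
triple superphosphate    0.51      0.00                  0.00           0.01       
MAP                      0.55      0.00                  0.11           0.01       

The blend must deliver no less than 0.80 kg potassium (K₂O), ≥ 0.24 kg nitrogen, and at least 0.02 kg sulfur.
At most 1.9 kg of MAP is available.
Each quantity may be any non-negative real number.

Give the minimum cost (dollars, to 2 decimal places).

$2.82

This is a linear program. Let x1 = kg of potassium nitrate, x2 = kg of triple superphosphate, x3 = kg of MAP.
min 1.03x1 + 0.51x2 + 0.55x3 with:
  0.46x1 ≥ 0.8   (potassium (K₂O))
  0.13x1 + 0.11x3 ≥ 0.24   (nitrogen)
  0.01x2 + 0.01x3 ≥ 0.02   (sulfur)
  x3 ≤ 1.9
  x1, x2, x3 ≥ 0.
All 3 inputs are positive at the optimum. The potassium (K₂O), nitrogen, sulfur requirements are met with equality.
Optimal quantities: potassium nitrate = 1.739 kg, triple superphosphate = 1.874 kg, MAP = 0.1265 kg.
Cost = 1.03·1.739 + 0.51·1.874 + 0.55·0.1265 = 2.8165.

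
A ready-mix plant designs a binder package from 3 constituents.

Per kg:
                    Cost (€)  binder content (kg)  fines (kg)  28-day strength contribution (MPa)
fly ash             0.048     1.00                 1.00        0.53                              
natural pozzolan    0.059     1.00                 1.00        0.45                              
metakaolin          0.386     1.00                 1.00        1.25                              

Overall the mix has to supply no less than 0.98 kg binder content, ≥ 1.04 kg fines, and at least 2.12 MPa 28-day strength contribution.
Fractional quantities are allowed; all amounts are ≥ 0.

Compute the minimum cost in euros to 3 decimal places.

Set it up as a linear program. Let x1 = kg of fly ash, x2 = kg of natural pozzolan, x3 = kg of metakaolin.
Minimize 0.048x1 + 0.059x2 + 0.386x3 with:
  1x1 + 1x2 + 1x3 ≥ 0.98   (binder content)
  1x1 + 1x2 + 1x3 ≥ 1.04   (fines)
  0.53x1 + 0.45x2 + 1.25x3 ≥ 2.12   (28-day strength contribution)
  x1, x2, x3 ≥ 0.
The optimal basis is {fly ash}; natural pozzolan, metakaolin drop out. Binding constraint: 28-day strength contribution.
That vertex is x1 = 4.
Total cost: 0.048·4 = 0.19200.

€0.192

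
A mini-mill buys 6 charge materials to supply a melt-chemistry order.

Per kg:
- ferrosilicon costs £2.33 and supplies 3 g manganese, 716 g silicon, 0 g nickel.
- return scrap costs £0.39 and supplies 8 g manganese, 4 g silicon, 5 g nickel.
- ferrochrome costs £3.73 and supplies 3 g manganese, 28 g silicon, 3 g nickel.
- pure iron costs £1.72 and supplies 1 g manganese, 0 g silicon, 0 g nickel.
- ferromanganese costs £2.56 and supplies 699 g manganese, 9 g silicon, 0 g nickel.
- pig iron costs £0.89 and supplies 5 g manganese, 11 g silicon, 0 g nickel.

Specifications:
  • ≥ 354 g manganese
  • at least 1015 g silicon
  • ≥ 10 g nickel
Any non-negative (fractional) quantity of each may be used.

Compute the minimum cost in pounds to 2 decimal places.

Let x1 = kg of ferrosilicon, x2 = kg of return scrap, x3 = kg of ferrochrome, x4 = kg of pure iron, x5 = kg of ferromanganese, x6 = kg of pig iron.
Minimise 2.33x1 + 0.39x2 + 3.73x3 + 1.72x4 + 2.56x5 + 0.89x6 with:
  3x1 + 8x2 + 3x3 + 1x4 + 699x5 + 5x6 ≥ 354   (manganese)
  716x1 + 4x2 + 28x3 + 9x5 + 11x6 ≥ 1015   (silicon)
  5x2 + 3x3 ≥ 10   (nickel)
  x1, x2, x3, x4, x5, x6 ≥ 0.
The minimum-cost mix takes nothing from ferrochrome, pure iron, pig iron — only ferrosilicon, return scrap, ferromanganese. There the manganese, silicon, nickel constraints are tight.
That vertex is x1 = 1.4004, x2 = 2, x5 = 0.47754.
Hence cost = 2.33·1.4004 + 0.39·2 + 2.56·0.47754 = £5.2654.

£5.27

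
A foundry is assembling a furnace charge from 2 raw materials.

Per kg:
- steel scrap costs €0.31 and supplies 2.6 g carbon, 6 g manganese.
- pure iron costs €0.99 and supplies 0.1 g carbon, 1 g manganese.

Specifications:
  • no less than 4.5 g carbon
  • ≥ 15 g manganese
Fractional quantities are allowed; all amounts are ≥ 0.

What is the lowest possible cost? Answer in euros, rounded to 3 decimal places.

Treat it as an LP. Let x1 = kg of steel scrap, x2 = kg of pure iron.
min 0.31x1 + 0.99x2 s.t.:
  2.6x1 + 0.1x2 ≥ 4.5   (carbon)
  6x1 + 1x2 ≥ 15   (manganese)
  x1, x2 ≥ 0.
The minimum-cost mix takes nothing from pure iron — only steel scrap. There the manganese constraint is tight.
Solving gives x1 = 2.5.
Hence cost = 0.31·2.5 = €0.77500.

€0.775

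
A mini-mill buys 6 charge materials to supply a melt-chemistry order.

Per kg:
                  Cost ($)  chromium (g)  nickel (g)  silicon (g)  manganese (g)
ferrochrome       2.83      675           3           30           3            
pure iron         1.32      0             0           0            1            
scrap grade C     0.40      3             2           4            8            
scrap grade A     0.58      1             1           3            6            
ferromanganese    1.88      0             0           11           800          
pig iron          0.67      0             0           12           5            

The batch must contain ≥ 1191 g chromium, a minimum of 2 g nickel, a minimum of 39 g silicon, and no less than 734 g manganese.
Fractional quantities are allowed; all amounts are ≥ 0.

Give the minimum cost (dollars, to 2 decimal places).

Treat it as an LP. Let x1 = kg of ferrochrome, x2 = kg of pure iron, x3 = kg of scrap grade C, x4 = kg of scrap grade A, x5 = kg of ferromanganese, x6 = kg of pig iron.
Minimize 2.83x1 + 1.32x2 + 0.4x3 + 0.58x4 + 1.88x5 + 0.67x6 s.t.:
  675x1 + 3x3 + 1x4 ≥ 1191   (chromium)
  3x1 + 2x3 + 1x4 ≥ 2   (nickel)
  30x1 + 4x3 + 3x4 + 11x5 + 12x6 ≥ 39   (silicon)
  3x1 + 1x2 + 8x3 + 6x4 + 800x5 + 5x6 ≥ 734   (manganese)
  x1, x2, x3, x4, x5, x6 ≥ 0.
The cheapest feasible vertex uses only ferrochrome, ferromanganese; pure iron, scrap grade C, scrap grade A, pig iron are not used. There the chromium and manganese constraints are tight.
So ferrochrome = 1.7644 kg, ferromanganese = 0.91088 kg.
Total cost: 2.83·1.7644 + 1.88·0.91088 = 6.7057.

$6.71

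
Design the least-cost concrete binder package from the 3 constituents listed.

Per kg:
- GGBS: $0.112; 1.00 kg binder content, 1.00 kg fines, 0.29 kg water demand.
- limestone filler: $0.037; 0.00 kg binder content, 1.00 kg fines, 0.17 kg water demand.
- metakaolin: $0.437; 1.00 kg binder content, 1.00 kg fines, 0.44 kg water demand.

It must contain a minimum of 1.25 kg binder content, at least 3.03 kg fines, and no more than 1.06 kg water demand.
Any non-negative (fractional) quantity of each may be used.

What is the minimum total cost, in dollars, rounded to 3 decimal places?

This is a linear program. Let x1 = kg of GGBS, x2 = kg of limestone filler, x3 = kg of metakaolin.
min 0.112x1 + 0.037x2 + 0.437x3 with:
  1x1 + 1x3 ≥ 1.25   (binder content)
  1x1 + 1x2 + 1x3 ≥ 3.03   (fines)
  0.29x1 + 0.17x2 + 0.44x3 ≤ 1.06   (water demand)
  x1, x2, x3 ≥ 0.
The optimal basis is {GGBS, limestone filler}; metakaolin drops out. There the binder content and fines constraints are tight.
That vertex is x1 = 1.25, x2 = 1.78.
Hence cost = 0.112·1.25 + 0.037·1.78 = $0.20586.

$0.206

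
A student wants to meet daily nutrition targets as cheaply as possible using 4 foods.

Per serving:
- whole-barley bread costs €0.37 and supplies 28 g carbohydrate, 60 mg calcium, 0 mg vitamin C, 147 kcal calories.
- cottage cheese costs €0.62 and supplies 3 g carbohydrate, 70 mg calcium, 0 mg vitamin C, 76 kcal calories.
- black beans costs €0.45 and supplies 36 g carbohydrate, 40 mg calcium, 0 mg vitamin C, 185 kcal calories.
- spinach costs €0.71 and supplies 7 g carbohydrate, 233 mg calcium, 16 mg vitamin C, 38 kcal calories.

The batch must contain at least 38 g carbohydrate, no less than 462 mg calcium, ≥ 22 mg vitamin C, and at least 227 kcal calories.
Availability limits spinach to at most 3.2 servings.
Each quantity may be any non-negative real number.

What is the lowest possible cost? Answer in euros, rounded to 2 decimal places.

Let x1 = servings of whole-barley bread, x2 = servings of cottage cheese, x3 = servings of black beans, x4 = servings of spinach.
Minimise 0.37x1 + 0.62x2 + 0.45x3 + 0.71x4 with:
  28x1 + 3x2 + 36x3 + 7x4 ≥ 38   (carbohydrate)
  60x1 + 70x2 + 40x3 + 233x4 ≥ 462   (calcium)
  16x4 ≥ 22   (vitamin C)
  147x1 + 76x2 + 185x3 + 38x4 ≥ 227   (calories)
  x4 ≤ 3.2
  x1, x2, x3, x4 ≥ 0.
The cheapest feasible vertex uses only whole-barley bread, spinach; cottage cheese, black beans are not used. Binding constraints: calcium and calories.
Optimal quantities: whole-barley bread = 1.105 servings, spinach = 1.698 servings.
Cost = 0.37·1.105 + 0.71·1.698 = 1.6144.

€1.61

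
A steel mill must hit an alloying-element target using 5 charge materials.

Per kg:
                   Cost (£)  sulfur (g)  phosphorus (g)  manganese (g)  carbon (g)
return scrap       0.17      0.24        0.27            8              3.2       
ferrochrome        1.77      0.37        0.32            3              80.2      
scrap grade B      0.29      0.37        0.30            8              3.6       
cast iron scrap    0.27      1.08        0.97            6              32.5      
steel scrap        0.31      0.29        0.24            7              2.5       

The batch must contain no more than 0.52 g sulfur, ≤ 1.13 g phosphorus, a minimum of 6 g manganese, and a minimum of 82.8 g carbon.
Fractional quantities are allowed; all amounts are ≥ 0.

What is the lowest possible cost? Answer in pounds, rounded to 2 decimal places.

This is a linear program. Let x1 = kg of return scrap, x2 = kg of ferrochrome, x3 = kg of scrap grade B, x4 = kg of cast iron scrap, x5 = kg of steel scrap.
Minimize 0.17x1 + 1.77x2 + 0.29x3 + 0.27x4 + 0.31x5 with:
  0.24x1 + 0.37x2 + 0.37x3 + 1.08x4 + 0.29x5 ≤ 0.52   (sulfur)
  0.27x1 + 0.32x2 + 0.3x3 + 0.97x4 + 0.24x5 ≤ 1.13   (phosphorus)
  8x1 + 3x2 + 8x3 + 6x4 + 7x5 ≥ 6   (manganese)
  3.2x1 + 80.2x2 + 3.6x3 + 32.5x4 + 2.5x5 ≥ 82.8   (carbon)
  x1, x2, x3, x4, x5 ≥ 0.
The minimum-cost mix takes nothing from scrap grade B, steel scrap — only return scrap, ferrochrome, cast iron scrap. Binding constraints: sulfur, manganese, carbon.
Solving gives x1 = 0.3262, x2 = 0.9913, x4 = 0.06938.
Cost = 0.17·0.3262 + 1.77·0.9913 + 0.27·0.06938 = 1.8288.

£1.83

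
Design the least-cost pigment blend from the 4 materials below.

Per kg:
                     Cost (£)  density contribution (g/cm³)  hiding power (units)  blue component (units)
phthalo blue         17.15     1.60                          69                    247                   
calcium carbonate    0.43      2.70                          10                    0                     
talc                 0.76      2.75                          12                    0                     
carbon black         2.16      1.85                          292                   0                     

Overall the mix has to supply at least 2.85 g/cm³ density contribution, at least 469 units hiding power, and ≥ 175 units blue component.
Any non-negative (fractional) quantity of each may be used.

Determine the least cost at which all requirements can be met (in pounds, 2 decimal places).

£15.26

Let x1 = kg of phthalo blue, x2 = kg of calcium carbonate, x3 = kg of talc, x4 = kg of carbon black.
Minimise 17.15x1 + 0.43x2 + 0.76x3 + 2.16x4 with:
  1.6x1 + 2.7x2 + 2.75x3 + 1.85x4 ≥ 2.85   (density contribution)
  69x1 + 10x2 + 12x3 + 292x4 ≥ 469   (hiding power)
  247x1 ≥ 175   (blue component)
  x1, x2, x3, x4 ≥ 0.
The minimum-cost mix takes nothing from calcium carbonate, talc — only phthalo blue, carbon black. Binding constraints: hiding power and blue component.
That vertex is x1 = 0.7085, x4 = 1.439.
Cost = 17.15·0.7085 + 2.16·1.439 = 15.2590.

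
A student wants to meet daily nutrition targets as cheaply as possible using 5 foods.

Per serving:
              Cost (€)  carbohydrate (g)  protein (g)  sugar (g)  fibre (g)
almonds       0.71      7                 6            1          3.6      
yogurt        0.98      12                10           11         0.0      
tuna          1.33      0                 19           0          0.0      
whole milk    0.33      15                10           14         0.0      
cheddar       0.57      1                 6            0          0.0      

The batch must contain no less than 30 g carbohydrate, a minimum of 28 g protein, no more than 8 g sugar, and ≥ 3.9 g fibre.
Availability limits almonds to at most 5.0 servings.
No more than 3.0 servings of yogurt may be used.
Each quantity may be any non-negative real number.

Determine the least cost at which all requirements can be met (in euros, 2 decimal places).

Let x1 = servings of almonds, x2 = servings of yogurt, x3 = servings of tuna, x4 = servings of whole milk, x5 = servings of cheddar.
Minimise 0.71x1 + 0.98x2 + 1.33x3 + 0.33x4 + 0.57x5 with:
  7x1 + 12x2 + 15x4 + 1x5 ≥ 30   (carbohydrate)
  6x1 + 10x2 + 19x3 + 10x4 + 6x5 ≥ 28   (protein)
  1x1 + 11x2 + 14x4 ≤ 8   (sugar)
  3.6x1 ≥ 3.9   (fibre)
  x1 ≤ 5
  x2 ≤ 3
  x1, x2, x3, x4, x5 ≥ 0.
The minimum-cost mix takes nothing from yogurt, cheddar — only almonds, tuna, whole milk. There the carbohydrate, protein, sugar constraints are tight.
So almonds = 3.614 servings, tuna = 0.1674 servings, whole milk = 0.3133 servings.
Hence cost = 0.71·3.614 + 1.33·0.1674 + 0.33·0.3133 = €2.8920.

€2.89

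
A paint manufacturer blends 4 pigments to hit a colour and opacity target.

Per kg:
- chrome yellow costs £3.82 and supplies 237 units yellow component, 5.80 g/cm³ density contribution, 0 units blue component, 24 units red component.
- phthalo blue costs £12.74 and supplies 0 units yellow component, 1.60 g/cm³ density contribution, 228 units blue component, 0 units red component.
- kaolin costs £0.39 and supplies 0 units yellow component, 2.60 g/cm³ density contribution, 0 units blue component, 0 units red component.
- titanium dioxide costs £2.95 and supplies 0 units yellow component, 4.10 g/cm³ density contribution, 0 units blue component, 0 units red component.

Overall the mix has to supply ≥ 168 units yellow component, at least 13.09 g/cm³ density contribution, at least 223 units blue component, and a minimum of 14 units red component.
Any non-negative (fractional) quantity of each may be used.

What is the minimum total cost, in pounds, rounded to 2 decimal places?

This is a linear program. Let x1 = kg of chrome yellow, x2 = kg of phthalo blue, x3 = kg of kaolin, x4 = kg of titanium dioxide.
min 3.82x1 + 12.74x2 + 0.39x3 + 2.95x4 with:
  237x1 ≥ 168   (yellow component)
  5.8x1 + 1.6x2 + 2.6x3 + 4.1x4 ≥ 13.09   (density contribution)
  228x2 ≥ 223   (blue component)
  24x1 ≥ 14   (red component)
  x1, x2, x3, x4 ≥ 0.
The minimum-cost mix takes nothing from titanium dioxide — only chrome yellow, phthalo blue, kaolin. Binding constraints: yellow component, density contribution, blue component.
Optimal quantities: chrome yellow = 0.7089 kg, phthalo blue = 0.9781 kg, kaolin = 2.851 kg.
Cost = 3.82·0.7089 + 12.74·0.9781 + 0.39·2.851 = 16.2809.

£16.28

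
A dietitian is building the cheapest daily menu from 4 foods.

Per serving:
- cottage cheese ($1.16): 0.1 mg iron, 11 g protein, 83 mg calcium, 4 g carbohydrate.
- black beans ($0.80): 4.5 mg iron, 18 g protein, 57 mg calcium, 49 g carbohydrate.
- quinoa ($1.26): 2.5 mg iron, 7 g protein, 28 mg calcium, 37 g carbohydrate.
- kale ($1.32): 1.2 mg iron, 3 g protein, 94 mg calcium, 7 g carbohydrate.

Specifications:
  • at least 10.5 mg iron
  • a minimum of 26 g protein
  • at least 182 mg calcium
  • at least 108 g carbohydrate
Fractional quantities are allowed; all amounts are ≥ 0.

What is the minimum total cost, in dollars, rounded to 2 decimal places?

$2.55

Treat it as an LP. Let x1 = servings of cottage cheese, x2 = servings of black beans, x3 = servings of quinoa, x4 = servings of kale.
Minimise 1.16x1 + 0.8x2 + 1.26x3 + 1.32x4 with:
  0.1x1 + 4.5x2 + 2.5x3 + 1.2x4 ≥ 10.5   (iron)
  11x1 + 18x2 + 7x3 + 3x4 ≥ 26   (protein)
  83x1 + 57x2 + 28x3 + 94x4 ≥ 182   (calcium)
  4x1 + 49x2 + 37x3 + 7x4 ≥ 108   (carbohydrate)
  x1, x2, x3, x4 ≥ 0.
The minimum-cost mix takes nothing from quinoa, kale — only cottage cheese, black beans. The iron and calcium requirements are met with equality.
That vertex is x1 = 0.5995, x2 = 2.32.
Cost = 1.16·0.5995 + 0.8·2.32 = 2.5514.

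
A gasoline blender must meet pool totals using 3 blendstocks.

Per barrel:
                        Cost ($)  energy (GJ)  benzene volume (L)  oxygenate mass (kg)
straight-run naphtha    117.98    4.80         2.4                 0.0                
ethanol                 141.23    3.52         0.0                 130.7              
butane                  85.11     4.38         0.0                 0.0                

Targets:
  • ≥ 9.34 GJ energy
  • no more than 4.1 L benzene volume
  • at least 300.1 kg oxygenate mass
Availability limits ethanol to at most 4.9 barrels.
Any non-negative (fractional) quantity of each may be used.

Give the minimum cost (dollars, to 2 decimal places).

$348.72

Let x1 = barrels of straight-run naphtha, x2 = barrels of ethanol, x3 = barrels of butane.
Minimize 117.98x1 + 141.23x2 + 85.11x3 subject to:
  4.8x1 + 3.52x2 + 4.38x3 ≥ 9.34   (energy)
  2.4x1 ≤ 4.1   (benzene volume)
  130.7x2 ≥ 300.1   (oxygenate mass)
  x2 ≤ 4.9
  x1, x2, x3 ≥ 0.
The cheapest feasible vertex uses only ethanol, butane; straight-run naphtha is not used. Binding constraints: energy and oxygenate mass.
Optimal quantities: ethanol = 2.2961 barrels, butane = 0.28715 barrels.
Hence cost = 141.23·2.2961 + 85.11·0.28715 = $348.7175.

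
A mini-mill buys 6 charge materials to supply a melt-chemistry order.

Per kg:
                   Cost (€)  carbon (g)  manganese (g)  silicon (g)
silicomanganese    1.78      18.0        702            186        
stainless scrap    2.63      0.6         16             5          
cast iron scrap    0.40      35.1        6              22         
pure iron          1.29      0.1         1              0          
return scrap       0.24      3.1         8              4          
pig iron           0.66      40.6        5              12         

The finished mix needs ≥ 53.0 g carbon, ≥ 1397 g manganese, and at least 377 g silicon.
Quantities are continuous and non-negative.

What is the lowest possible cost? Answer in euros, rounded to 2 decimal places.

€3.73

This is a linear program. Let x1 = kg of silicomanganese, x2 = kg of stainless scrap, x3 = kg of cast iron scrap, x4 = kg of pure iron, x5 = kg of return scrap, x6 = kg of pig iron.
Minimise 1.78x1 + 2.63x2 + 0.4x3 + 1.29x4 + 0.24x5 + 0.66x6 s.t.:
  18x1 + 0.6x2 + 35.1x3 + 0.1x4 + 3.1x5 + 40.6x6 ≥ 53   (carbon)
  702x1 + 16x2 + 6x3 + 1x4 + 8x5 + 5x6 ≥ 1397   (manganese)
  186x1 + 5x2 + 22x3 + 4x5 + 12x6 ≥ 377   (silicon)
  x1, x2, x3, x4, x5, x6 ≥ 0.
The cheapest feasible vertex uses only silicomanganese, cast iron scrap; stainless scrap, pure iron, return scrap, pig iron are not used. The carbon and manganese requirements are met with equality.
That vertex is x1 = 1.986, x3 = 0.4916.
Hence cost = 1.78·1.986 + 0.4·0.4916 = €3.7317.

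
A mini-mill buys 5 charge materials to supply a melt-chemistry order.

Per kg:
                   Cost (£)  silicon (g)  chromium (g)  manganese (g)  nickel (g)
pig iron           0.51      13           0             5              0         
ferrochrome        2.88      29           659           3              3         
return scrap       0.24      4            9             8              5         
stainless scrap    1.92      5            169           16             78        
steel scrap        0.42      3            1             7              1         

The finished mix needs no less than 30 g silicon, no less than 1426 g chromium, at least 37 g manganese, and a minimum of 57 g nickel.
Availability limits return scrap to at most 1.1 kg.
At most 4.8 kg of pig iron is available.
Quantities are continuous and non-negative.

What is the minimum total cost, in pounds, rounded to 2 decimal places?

This is a linear program. Let x1 = kg of pig iron, x2 = kg of ferrochrome, x3 = kg of return scrap, x4 = kg of stainless scrap, x5 = kg of steel scrap.
Minimise 0.51x1 + 2.88x2 + 0.24x3 + 1.92x4 + 0.42x5 s.t.:
  13x1 + 29x2 + 4x3 + 5x4 + 3x5 ≥ 30   (silicon)
  659x2 + 9x3 + 169x4 + 1x5 ≥ 1426   (chromium)
  5x1 + 3x2 + 8x3 + 16x4 + 7x5 ≥ 37   (manganese)
  3x2 + 5x3 + 78x4 + 1x5 ≥ 57   (nickel)
  x3 ≤ 1.1
  x1 ≤ 4.8
  x1, x2, x3, x4, x5 ≥ 0.
The cheapest feasible vertex uses only ferrochrome, return scrap, stainless scrap, steel scrap; pig iron is not used. Binding constraints: chromium, manganese, nickel, the return scrap cap.
So ferrochrome = 2.003 kg, return scrap = 1.1 kg, stainless scrap = 0.559 kg, steel scrap = 1.893 kg.
Total cost: 2.88·2.003 + 0.24·1.1 + 1.92·0.559 + 0.42·1.893 = 7.9010.

£7.90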